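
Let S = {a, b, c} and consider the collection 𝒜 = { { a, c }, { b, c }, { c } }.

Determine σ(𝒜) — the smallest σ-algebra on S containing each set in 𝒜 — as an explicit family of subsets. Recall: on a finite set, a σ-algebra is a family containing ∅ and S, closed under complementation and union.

Start: 𝒜 ∪ {∅, S} = { {  }, { c }, { a, c }, { b, c }, S }.
Iteration 1 adds 3:
  { a }  = ᶜ of { b, c }
  { b }  = ᶜ of { a, c }
  { a, b }  = ᶜ of { c }
  |family| = 8
Iteration 2: no new sets; the family is a σ-algebra.

|σ(𝒜)| = 8.  σ(𝒜) = { {  }, { a }, { b }, { c }, { a, b }, { a, c }, { b, c }, S }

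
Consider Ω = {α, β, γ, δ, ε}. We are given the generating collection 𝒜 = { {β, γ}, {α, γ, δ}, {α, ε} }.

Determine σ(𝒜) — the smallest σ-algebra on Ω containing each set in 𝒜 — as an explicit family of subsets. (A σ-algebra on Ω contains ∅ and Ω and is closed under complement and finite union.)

σ(𝒜) = { {}, {α}, {β}, {γ}, {δ}, {ε}, {α, β}, {α, γ}, {α, δ}, {α, ε}, {β, γ}, {β, δ}, {β, ε}, {γ, δ}, {γ, ε}, {δ, ε}, {α, β, γ}, {α, β, δ}, {α, β, ε}, {α, γ, δ}, {α, γ, ε}, {α, δ, ε}, {β, γ, δ}, {β, γ, ε}, {β, δ, ε}, {γ, δ, ε}, {α, β, γ, δ}, {α, β, γ, ε}, {α, β, δ, ε}, {α, γ, δ, ε}, {β, γ, δ, ε}, Ω }

Derivation:
Start: 𝒜 ∪ {∅, Ω} = { {}, {α, ε}, {β, γ}, {α, γ, δ}, Ω }.
Round 1. New:
  {β, ε}  = ᶜ of {α, γ, δ}
  {α, δ, ε}  = ᶜ of {β, γ}
  {β, γ, δ}  = ᶜ of {α, ε}
  {α, β, γ, δ}  = {α, γ, δ} ∪ {β, γ}
  {α, β, γ, ε}  = {β, γ} ∪ {α, ε}
  {α, γ, δ, ε}  = {α, γ, δ} ∪ {α, ε}
  (now 11)
Round 2 (7 new):
  {β}  = ᶜ of {α, γ, δ, ε}
  {δ}  = ᶜ of {α, β, γ, ε}
  {ε}  = ᶜ of {α, β, γ, δ}
  {α, β, ε}  = {β, ε} ∪ {α, ε}
  {β, γ, ε}  = {β, ε} ∪ {β, γ}
  {α, β, δ, ε}  = {α, δ, ε} ∪ {β, ε}
  {β, γ, δ, ε}  = {β, ε} ∪ {β, γ, δ}
  (now 18)
Round 3 adds 7:
  {α}  = ᶜ of {β, γ, δ, ε}
  {γ}  = ᶜ of {α, β, δ, ε}
  {α, δ}  = ᶜ of {β, γ, ε}
  {β, δ}  = {δ} ∪ {β}
  {γ, δ}  = ᶜ of {α, β, ε}
  {δ, ε}  = {δ} ∪ {ε}
  {β, δ, ε}  = {β, ε} ∪ {δ}
  (now 25)
Round 4: +7 →
  {α, β}  = {β} ∪ {α}
  {α, γ}  = ᶜ of {β, δ, ε}
  {γ, ε}  = {ε} ∪ {γ}
  {α, β, γ}  = ᶜ of {δ, ε}
  {α, β, δ}  = {β} ∪ {α, δ}
  {α, γ, ε}  = ᶜ of {β, δ}
  {γ, δ, ε}  = {γ, δ} ∪ {ε}
  (now 32)
After Round 5 the family is unchanged; done.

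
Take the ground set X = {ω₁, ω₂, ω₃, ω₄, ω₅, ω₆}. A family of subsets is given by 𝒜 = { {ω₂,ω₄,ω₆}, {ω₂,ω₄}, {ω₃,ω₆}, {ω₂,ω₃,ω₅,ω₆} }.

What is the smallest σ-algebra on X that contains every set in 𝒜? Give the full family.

Initial family (6 sets): { ∅, {ω₂,ω₄}, {ω₃,ω₆}, {ω₂,ω₄,ω₆}, {ω₂,ω₃,ω₅,ω₆}, X }.
Step 1: 6 new —
  {ω₁,ω₄}  = complement {ω₂,ω₃,ω₅,ω₆}
  {ω₁,ω₃,ω₅}  = complement {ω₂,ω₄,ω₆}
  {ω₁,ω₂,ω₄,ω₅}  = complement {ω₃,ω₆}
  {ω₁,ω₃,ω₅,ω₆}  = complement {ω₂,ω₄}
  {ω₂,ω₃,ω₄,ω₆}  = {ω₂,ω₄,ω₆} ∪ {ω₃,ω₆}
  {ω₂,ω₃,ω₄,ω₅,ω₆}  = {ω₂,ω₄,ω₆} ∪ {ω₂,ω₃,ω₅,ω₆}
  — 12 sets.
Step 2: 11 new —
  {ω₁}  = complement {ω₂,ω₃,ω₄,ω₅,ω₆}
  {ω₁,ω₅}  = complement {ω₂,ω₃,ω₄,ω₆}
  {ω₁,ω₂,ω₄}  = {ω₁,ω₄} ∪ {ω₂,ω₄}
  {ω₁,ω₂,ω₄,ω₆}  = {ω₂,ω₄,ω₆} ∪ {ω₁,ω₄}
  {ω₁,ω₃,ω₄,ω₅}  = {ω₁,ω₃,ω₅} ∪ {ω₁,ω₄}
  {ω₁,ω₃,ω₄,ω₆}  = {ω₁,ω₄} ∪ {ω₃,ω₆}
  {ω₁,ω₂,ω₃,ω₄,ω₅}  = {ω₁,ω₃,ω₅} ∪ {ω₁,ω₂,ω₄,ω₅}
  {ω₁,ω₂,ω₃,ω₄,ω₆}  = {ω₁,ω₄} ∪ {ω₂,ω₃,ω₄,ω₆}
  {ω₁,ω₂,ω₃,ω₅,ω₆}  = {ω₁,ω₃,ω₅,ω₆} ∪ {ω₂,ω₃,ω₅,ω₆}
  {ω₁,ω₂,ω₄,ω₅,ω₆}  = {ω₂,ω₄,ω₆} ∪ {ω₁,ω₂,ω₄,ω₅}
  {ω₁,ω₃,ω₄,ω₅,ω₆}  = {ω₁,ω₃,ω₅,ω₆} ∪ {ω₁,ω₄}
  — 23 sets.
Step 3 adds 11:
  {ω₂}  = complement {ω₁,ω₃,ω₄,ω₅,ω₆}
  {ω₃}  = complement {ω₁,ω₂,ω₄,ω₅,ω₆}
  {ω₄}  = complement {ω₁,ω₂,ω₃,ω₅,ω₆}
  {ω₅}  = complement {ω₁,ω₂,ω₃,ω₄,ω₆}
  {ω₆}  = complement {ω₁,ω₂,ω₃,ω₄,ω₅}
  {ω₂,ω₅}  = complement {ω₁,ω₃,ω₄,ω₆}
  {ω₂,ω₆}  = complement {ω₁,ω₃,ω₄,ω₅}
  {ω₃,ω₅}  = complement {ω₁,ω₂,ω₄,ω₆}
  {ω₁,ω₃,ω₆}  = {ω₃,ω₆} ∪ {ω₁}
  {ω₁,ω₄,ω₅}  = {ω₁,ω₄} ∪ {ω₁,ω₅}
  {ω₃,ω₅,ω₆}  = complement {ω₁,ω₂,ω₄}
  — 34 sets.
Step 4: +28 →
  {ω₁,ω₂}  = {ω₁} ∪ {ω₂}
  {ω₁,ω₃}  = {ω₁} ∪ {ω₃}
  {ω₁,ω₆}  = {ω₁} ∪ {ω₆}
  {ω₂,ω₃}  = {ω₂} ∪ {ω₃}
  {ω₃,ω₄}  = {ω₃} ∪ {ω₄}
  {ω₄,ω₅}  = {ω₅} ∪ {ω₄}
  {ω₄,ω₆}  = {ω₆} ∪ {ω₄}
  {ω₅,ω₆}  = {ω₆} ∪ {ω₅}
  {ω₁,ω₂,ω₅}  = {ω₂,ω₅} ∪ {ω₁}
  {ω₁,ω₂,ω₆}  = {ω₁} ∪ {ω₂,ω₆}
  {ω₁,ω₃,ω₄}  = {ω₃} ∪ {ω₁,ω₄}
  {ω₁,ω₄,ω₆}  = {ω₆} ∪ {ω₁,ω₄}
  {ω₁,ω₅,ω₆}  = {ω₆} ∪ {ω₁,ω₅}
  {ω₂,ω₃,ω₄}  = {ω₃} ∪ {ω₂,ω₄}
  {ω₂,ω₃,ω₅}  = {ω₂,ω₅} ∪ {ω₃}
  {ω₂,ω₃,ω₆}  = complement {ω₁,ω₄,ω₅}
  {ω₂,ω₄,ω₅}  = complement {ω₁,ω₃,ω₆}
  {ω₂,ω₅,ω₆}  = {ω₂,ω₅} ∪ {ω₂,ω₆}
  {ω₃,ω₄,ω₅}  = {ω₄} ∪ {ω₃,ω₅}
  {ω₃,ω₄,ω₆}  = {ω₃,ω₆} ∪ {ω₄}
  {ω₁,ω₂,ω₃,ω₄}  = {ω₁,ω₂,ω₄} ∪ {ω₃}
  {ω₁,ω₂,ω₃,ω₅}  = {ω₂,ω₅} ∪ {ω₁,ω₃,ω₅}
  {ω₁,ω₂,ω₃,ω₆}  = {ω₁,ω₃,ω₆} ∪ {ω₂}
  {ω₁,ω₂,ω₅,ω₆}  = {ω₂,ω₆} ∪ {ω₁,ω₅}
  {ω₁,ω₄,ω₅,ω₆}  = {ω₁,ω₄,ω₅} ∪ {ω₆}
  {ω₂,ω₃,ω₄,ω₅}  = {ω₃,ω₅} ∪ {ω₂,ω₄}
  {ω₂,ω₄,ω₅,ω₆}  = {ω₂,ω₄,ω₆} ∪ {ω₂,ω₅}
  {ω₃,ω₄,ω₅,ω₆}  = {ω₄} ∪ {ω₃,ω₅,ω₆}
  — 62 sets.
Step 5. New:
  {ω₁,ω₂,ω₃}  = {ω₂} ∪ {ω₁,ω₃}
  {ω₄,ω₅,ω₆}  = {ω₅,ω₆} ∪ {ω₄,ω₅}
  — 64 sets.
Step 6: closed — nothing new.

|σ(𝒜)| = 64.  σ(𝒜) = { ∅, {ω₁}, {ω₂}, {ω₃}, {ω₄}, {ω₅}, {ω₆}, {ω₁,ω₂}, {ω₁,ω₃}, {ω₁,ω₄}, {ω₁,ω₅}, {ω₁,ω₆}, {ω₂,ω₃}, {ω₂,ω₄}, {ω₂,ω₅}, {ω₂,ω₆}, {ω₃,ω₄}, {ω₃,ω₅}, {ω₃,ω₆}, {ω₄,ω₅}, {ω₄,ω₆}, {ω₅,ω₆}, {ω₁,ω₂,ω₃}, {ω₁,ω₂,ω₄}, {ω₁,ω₂,ω₅}, {ω₁,ω₂,ω₆}, {ω₁,ω₃,ω₄}, {ω₁,ω₃,ω₅}, {ω₁,ω₃,ω₆}, {ω₁,ω₄,ω₅}, {ω₁,ω₄,ω₆}, {ω₁,ω₅,ω₆}, {ω₂,ω₃,ω₄}, {ω₂,ω₃,ω₅}, {ω₂,ω₃,ω₆}, {ω₂,ω₄,ω₅}, {ω₂,ω₄,ω₆}, {ω₂,ω₅,ω₆}, {ω₃,ω₄,ω₅}, {ω₃,ω₄,ω₆}, {ω₃,ω₅,ω₆}, {ω₄,ω₅,ω₆}, {ω₁,ω₂,ω₃,ω₄}, {ω₁,ω₂,ω₃,ω₅}, {ω₁,ω₂,ω₃,ω₆}, {ω₁,ω₂,ω₄,ω₅}, {ω₁,ω₂,ω₄,ω₆}, {ω₁,ω₂,ω₅,ω₆}, {ω₁,ω₃,ω₄,ω₅}, {ω₁,ω₃,ω₄,ω₆}, {ω₁,ω₃,ω₅,ω₆}, {ω₁,ω₄,ω₅,ω₆}, {ω₂,ω₃,ω₄,ω₅}, {ω₂,ω₃,ω₄,ω₆}, {ω₂,ω₃,ω₅,ω₆}, {ω₂,ω₄,ω₅,ω₆}, {ω₃,ω₄,ω₅,ω₆}, {ω₁,ω₂,ω₃,ω₄,ω₅}, {ω₁,ω₂,ω₃,ω₄,ω₆}, {ω₁,ω₂,ω₃,ω₅,ω₆}, {ω₁,ω₂,ω₄,ω₅,ω₆}, {ω₁,ω₃,ω₄,ω₅,ω₆}, {ω₂,ω₃,ω₄,ω₅,ω₆}, X }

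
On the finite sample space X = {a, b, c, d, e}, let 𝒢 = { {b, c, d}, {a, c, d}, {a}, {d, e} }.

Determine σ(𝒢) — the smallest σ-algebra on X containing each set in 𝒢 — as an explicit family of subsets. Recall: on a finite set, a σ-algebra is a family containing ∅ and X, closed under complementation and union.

Initial family (6 sets): { {}, {a}, {d, e}, {a, c, d}, {b, c, d}, X }.
Pass 1: 7 new —
  {a, e}  = {b, c, d}ᶜ
  {b, e}  = {a, c, d}ᶜ
  {a, b, c}  = {d, e}ᶜ
  {a, d, e}  = {d, e} ∪ {a}
  {a, b, c, d}  = {a, c, d} ∪ {b, c, d}
  {a, c, d, e}  = {d, e} ∪ {a, c, d}
  {b, c, d, e}  = {a}ᶜ
Pass 2: 7 new —
  {b}  = {a, c, d, e}ᶜ
  {e}  = {a, b, c, d}ᶜ
  {b, c}  = {a, d, e}ᶜ
  {a, b, e}  = {b, e} ∪ {a, e}
  {b, d, e}  = {b, e} ∪ {d, e}
  {a, b, c, e}  = {b, e} ∪ {a, b, c}
  {a, b, d, e}  = {a, d, e} ∪ {b, e}
Pass 3 (6 new):
  {c}  = {a, b, d, e}ᶜ
  {d}  = {a, b, c, e}ᶜ
  {a, b}  = {b} ∪ {a}
  {a, c}  = {b, d, e}ᶜ
  {c, d}  = {a, b, e}ᶜ
  {b, c, e}  = {b, e} ∪ {b, c}
Pass 4: +6 →
  {a, d}  = {b, c, e}ᶜ
  {b, d}  = {b} ∪ {d}
  {c, e}  = {e} ∪ {c}
  {a, b, d}  = {a, b} ∪ {d}
  {a, c, e}  = {e} ∪ {a, c}
  {c, d, e}  = {a, b}ᶜ
Pass 5 adds nothing — fixpoint reached.

|σ(𝒢)| = 32.  σ(𝒢) = { {}, {a}, {b}, {c}, {d}, {e}, {a, b}, {a, c}, {a, d}, {a, e}, {b, c}, {b, d}, {b, e}, {c, d}, {c, e}, {d, e}, {a, b, c}, {a, b, d}, {a, b, e}, {a, c, d}, {a, c, e}, {a, d, e}, {b, c, d}, {b, c, e}, {b, d, e}, {c, d, e}, {a, b, c, d}, {a, b, c, e}, {a, b, d, e}, {a, c, d, e}, {b, c, d, e}, X }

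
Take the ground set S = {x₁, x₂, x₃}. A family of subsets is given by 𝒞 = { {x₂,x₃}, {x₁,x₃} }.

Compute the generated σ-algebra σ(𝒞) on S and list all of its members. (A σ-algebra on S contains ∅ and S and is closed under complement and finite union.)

σ(𝒞) = { {}, {x₁}, {x₂}, {x₃}, {x₁,x₂}, {x₁,x₃}, {x₂,x₃}, S }

Trace:
Take S₀ = 𝒞 ∪ {∅, S} = { {}, {x₁,x₃}, {x₂,x₃}, S }.
Step 1: 2 new —
  {x₁}  = complement {x₂,x₃}
  {x₂}  = complement {x₁,x₃}
  |family| = 6
Step 2 adds 1:
  {x₁,x₂}  = {x₂} ∪ {x₁}
  |family| = 7
Step 3. New:
  {x₃}  = complement {x₁,x₂}
  |family| = 8
Step 4: stable.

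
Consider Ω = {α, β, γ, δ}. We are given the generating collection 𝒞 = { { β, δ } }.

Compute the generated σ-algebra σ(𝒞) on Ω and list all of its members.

Seed the family with 𝒞 together with ∅ and Ω: { {  }, { β, δ }, Ω }.
Pass 1: +1 →
  { α, γ }  = { β, δ }ᶜ
  |family| = 4
Pass 2: closed — nothing new.

Hence σ(𝒞) has 4 members: { {  }, { α, γ }, { β, δ }, Ω }.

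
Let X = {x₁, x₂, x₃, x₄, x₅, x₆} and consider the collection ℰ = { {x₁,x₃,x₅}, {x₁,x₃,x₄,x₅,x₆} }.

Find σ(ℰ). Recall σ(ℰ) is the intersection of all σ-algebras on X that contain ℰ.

|σ(ℰ)| = 8.  σ(ℰ) = { {}, {x₂}, {x₄,x₆}, {x₁,x₃,x₅}, {x₂,x₄,x₆}, {x₁,x₂,x₃,x₅}, {x₁,x₃,x₄,x₅,x₆}, X }

Derivation:
Start: ℰ ∪ {∅, X} = { {}, {x₁,x₃,x₅}, {x₁,x₃,x₄,x₅,x₆}, X }.
Iteration 1. New:
  {x₂}  = complement {x₁,x₃,x₄,x₅,x₆}
  {x₂,x₄,x₆}  = complement {x₁,x₃,x₅}
  — 6 sets.
Iteration 2: 1 new —
  {x₁,x₂,x₃,x₅}  = {x₁,x₃,x₅} ∪ {x₂}
  — 7 sets.
Iteration 3 (1 new):
  {x₄,x₆}  = complement {x₁,x₂,x₃,x₅}
  — 8 sets.
Iteration 4: closed — nothing new.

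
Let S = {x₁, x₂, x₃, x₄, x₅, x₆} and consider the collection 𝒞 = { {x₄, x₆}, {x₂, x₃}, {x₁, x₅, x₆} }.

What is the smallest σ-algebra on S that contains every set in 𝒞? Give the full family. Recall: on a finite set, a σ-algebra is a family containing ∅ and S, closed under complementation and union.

Seed the family with 𝒞 together with ∅ and S: { {}, {x₂, x₃}, {x₄, x₆}, {x₁, x₅, x₆}, S }.
Round 1 (5 new):
  {x₂, x₃, x₄}  = {x₁, x₅, x₆}ᶜ
  {x₁, x₂, x₃, x₅}  = {x₄, x₆}ᶜ
  {x₁, x₄, x₅, x₆}  = {x₂, x₃}ᶜ
  {x₂, x₃, x₄, x₆}  = {x₂, x₃} ∪ {x₄, x₆}
  {x₁, x₂, x₃, x₅, x₆}  = {x₂, x₃} ∪ {x₁, x₅, x₆}
Round 2 adds 3:
  {x₄}  = {x₁, x₂, x₃, x₅, x₆}ᶜ
  {x₁, x₅}  = {x₂, x₃, x₄, x₆}ᶜ
  {x₁, x₂, x₃, x₄, x₅}  = {x₂, x₃, x₄} ∪ {x₁, x₂, x₃, x₅}
Round 3 adds 2:
  {x₆}  = {x₁, x₂, x₃, x₄, x₅}ᶜ
  {x₁, x₄, x₅}  = {x₁, x₅} ∪ {x₄}
Round 4: +1 →
  {x₂, x₃, x₆}  = {x₁, x₄, x₅}ᶜ
After Round 5 the family is unchanged; done.

σ(𝒞) = { {}, {x₄}, {x₆}, {x₁, x₅}, {x₂, x₃}, {x₄, x₆}, {x₁, x₄, x₅}, {x₁, x₅, x₆}, {x₂, x₃, x₄}, {x₂, x₃, x₆}, {x₁, x₂, x₃, x₅}, {x₁, x₄, x₅, x₆}, {x₂, x₃, x₄, x₆}, {x₁, x₂, x₃, x₄, x₅}, {x₁, x₂, x₃, x₅, x₆}, S }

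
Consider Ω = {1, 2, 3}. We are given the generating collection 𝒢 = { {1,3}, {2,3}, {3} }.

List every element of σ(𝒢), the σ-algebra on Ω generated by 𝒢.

Start: 𝒢 ∪ {∅, Ω} = { {}, {3}, {1,3}, {2,3}, Ω }.
Step 1. New:
  {1}  = {2,3}ᶜ
  {2}  = {1,3}ᶜ
  {1,2}  = {3}ᶜ
  — 8 sets.
Step 2: closed — nothing new.

Hence σ(𝒢) has 8 members: { {}, {1}, {2}, {3}, {1,2}, {1,3}, {2,3}, Ω }.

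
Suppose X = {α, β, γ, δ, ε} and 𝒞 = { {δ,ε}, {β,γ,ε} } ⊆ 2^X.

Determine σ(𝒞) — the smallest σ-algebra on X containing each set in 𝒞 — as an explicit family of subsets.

σ(𝒞) = { {}, {α}, {δ}, {ε}, {α,δ}, {α,ε}, {β,γ}, {δ,ε}, {α,β,γ}, {α,δ,ε}, {β,γ,δ}, {β,γ,ε}, {α,β,γ,δ}, {α,β,γ,ε}, {β,γ,δ,ε}, X }

Working:
Take S₀ = 𝒞 ∪ {∅, X} = { {}, {δ,ε}, {β,γ,ε}, X }.
Step 1: 3 new —
  {α,δ}  = ᶜ of {β,γ,ε}
  {α,β,γ}  = ᶜ of {δ,ε}
  {β,γ,δ,ε}  = {δ,ε} ∪ {β,γ,ε}
  — 7 sets.
Step 2 adds 4:
  {α}  = ᶜ of {β,γ,δ,ε}
  {α,δ,ε}  = {δ,ε} ∪ {α,δ}
  {α,β,γ,δ}  = {α,β,γ} ∪ {α,δ}
  {α,β,γ,ε}  = {β,γ,ε} ∪ {α,β,γ}
  — 11 sets.
Step 3. New:
  {δ}  = ᶜ of {α,β,γ,ε}
  {ε}  = ᶜ of {α,β,γ,δ}
  {β,γ}  = ᶜ of {α,δ,ε}
  — 14 sets.
Step 4: +2 →
  {α,ε}  = {ε} ∪ {α}
  {β,γ,δ}  = {β,γ} ∪ {δ}
  — 16 sets.
Step 5: stable.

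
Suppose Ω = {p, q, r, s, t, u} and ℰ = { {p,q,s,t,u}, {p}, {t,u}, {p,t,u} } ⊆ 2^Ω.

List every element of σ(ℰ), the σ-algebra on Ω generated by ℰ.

Start: ℰ ∪ {∅, Ω} = { {}, {p}, {t,u}, {p,t,u}, {p,q,s,t,u}, Ω }.
Iteration 1: +4 →
  {r}  = complement {p,q,s,t,u}
  {q,r,s}  = complement {p,t,u}
  {p,q,r,s}  = complement {t,u}
  {q,r,s,t,u}  = complement {p}
Iteration 2. New:
  {p,r}  = {r} ∪ {p}
  {r,t,u}  = {t,u} ∪ {r}
  {p,r,t,u}  = {r} ∪ {p,t,u}
Iteration 3. New:
  {q,s}  = complement {p,r,t,u}
  {p,q,s}  = complement {r,t,u}
  {q,s,t,u}  = complement {p,r}
Iteration 4: stable.

σ(ℰ) = { {}, {p}, {r}, {p,r}, {q,s}, {t,u}, {p,q,s}, {p,t,u}, {q,r,s}, {r,t,u}, {p,q,r,s}, {p,r,t,u}, {q,s,t,u}, {p,q,s,t,u}, {q,r,s,t,u}, Ω }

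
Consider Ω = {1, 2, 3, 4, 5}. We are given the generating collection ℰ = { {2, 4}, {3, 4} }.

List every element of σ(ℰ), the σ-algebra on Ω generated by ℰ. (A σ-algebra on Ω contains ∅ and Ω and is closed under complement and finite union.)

Start: ℰ ∪ {∅, Ω} = { {}, {2, 4}, {3, 4}, Ω }.
Step 1 (3 new):
  {1, 2, 5}  = {3, 4}ᶜ
  {1, 3, 5}  = {2, 4}ᶜ
  {2, 3, 4}  = {2, 4} ∪ {3, 4}
  [7 total]
Step 2. New:
  {1, 5}  = {2, 3, 4}ᶜ
  {1, 2, 3, 5}  = {1, 2, 5} ∪ {1, 3, 5}
  {1, 2, 4, 5}  = {1, 2, 5} ∪ {2, 4}
  {1, 3, 4, 5}  = {3, 4} ∪ {1, 3, 5}
  [11 total]
Step 3: +3 →
  {2}  = {1, 3, 4, 5}ᶜ
  {3}  = {1, 2, 4, 5}ᶜ
  {4}  = {1, 2, 3, 5}ᶜ
  [14 total]
Step 4: 2 new —
  {2, 3}  = {3} ∪ {2}
  {1, 4, 5}  = {1, 5} ∪ {4}
  [16 total]
Step 5: stable.

σ(ℰ) = { {}, {2}, {3}, {4}, {1, 5}, {2, 3}, {2, 4}, {3, 4}, {1, 2, 5}, {1, 3, 5}, {1, 4, 5}, {2, 3, 4}, {1, 2, 3, 5}, {1, 2, 4, 5}, {1, 3, 4, 5}, Ω }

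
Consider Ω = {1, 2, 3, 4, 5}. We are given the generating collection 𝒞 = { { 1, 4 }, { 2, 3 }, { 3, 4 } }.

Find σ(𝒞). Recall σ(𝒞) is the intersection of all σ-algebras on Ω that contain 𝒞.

Start: 𝒞 ∪ {∅, Ω} = { {}, { 1, 4 }, { 2, 3 }, { 3, 4 }, Ω }.
Round 1: +6 →
  { 1, 2, 5 }  = complement { 3, 4 }
  { 1, 3, 4 }  = { 3, 4 } ∪ { 1, 4 }
  { 1, 4, 5 }  = complement { 2, 3 }
  { 2, 3, 4 }  = { 3, 4 } ∪ { 2, 3 }
  { 2, 3, 5 }  = complement { 1, 4 }
  { 1, 2, 3, 4 }  = { 2, 3 } ∪ { 1, 4 }
  [11 total]
Round 2. New:
  { 5 }  = complement { 1, 2, 3, 4 }
  { 1, 5 }  = complement { 2, 3, 4 }
  { 2, 5 }  = complement { 1, 3, 4 }
  { 1, 2, 3, 5 }  = { 1, 2, 5 } ∪ { 2, 3, 5 }
  { 1, 2, 4, 5 }  = { 1, 4, 5 } ∪ { 1, 2, 5 }
  { 1, 3, 4, 5 }  = { 1, 4, 5 } ∪ { 3, 4 }
  { 2, 3, 4, 5 }  = { 3, 4 } ∪ { 2, 3, 5 }
  [18 total]
Round 3. New:
  { 1 }  = complement { 2, 3, 4, 5 }
  { 2 }  = complement { 1, 3, 4, 5 }
  { 3 }  = complement { 1, 2, 4, 5 }
  { 4 }  = complement { 1, 2, 3, 5 }
  { 3, 4, 5 }  = { 3, 4 } ∪ { 5 }
  [23 total]
Round 4 adds 9:
  { 1, 2 }  = complement { 3, 4, 5 }
  { 1, 3 }  = { 3 } ∪ { 1 }
  { 2, 4 }  = { 2 } ∪ { 4 }
  { 3, 5 }  = { 5 } ∪ { 3 }
  { 4, 5 }  = { 5 } ∪ { 4 }
  { 1, 2, 3 }  = { 2, 3 } ∪ { 1 }
  { 1, 2, 4 }  = { 2 } ∪ { 1, 4 }
  { 1, 3, 5 }  = { 3 } ∪ { 1, 5 }
  { 2, 4, 5 }  = { 2, 5 } ∪ { 4 }
  [32 total]
Round 5: no new sets; the family is a σ-algebra.

Hence σ(𝒞) has 32 members: { {}, { 1 }, { 2 }, { 3 }, { 4 }, { 5 }, { 1, 2 }, { 1, 3 }, { 1, 4 }, { 1, 5 }, { 2, 3 }, { 2, 4 }, { 2, 5 }, { 3, 4 }, { 3, 5 }, { 4, 5 }, { 1, 2, 3 }, { 1, 2, 4 }, { 1, 2, 5 }, { 1, 3, 4 }, { 1, 3, 5 }, { 1, 4, 5 }, { 2, 3, 4 }, { 2, 3, 5 }, { 2, 4, 5 }, { 3, 4, 5 }, { 1, 2, 3, 4 }, { 1, 2, 3, 5 }, { 1, 2, 4, 5 }, { 1, 3, 4, 5 }, { 2, 3, 4, 5 }, Ω }.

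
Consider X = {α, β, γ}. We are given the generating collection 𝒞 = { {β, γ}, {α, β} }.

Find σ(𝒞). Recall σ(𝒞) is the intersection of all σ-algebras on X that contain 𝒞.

Answer: σ(𝒞) = { {}, {α}, {β}, {γ}, {α, β}, {α, γ}, {β, γ}, X }

Trace:
Start: 𝒞 ∪ {∅, X} = { {}, {α, β}, {β, γ}, X }.
Round 1. New:
  {α}  = complement {β, γ}
  {γ}  = complement {α, β}
  |family| = 6
Round 2: 1 new —
  {α, γ}  = {γ} ∪ {α}
  |family| = 7
Round 3 (1 new):
  {β}  = complement {α, γ}
  |family| = 8
After Round 4 the family is unchanged; done.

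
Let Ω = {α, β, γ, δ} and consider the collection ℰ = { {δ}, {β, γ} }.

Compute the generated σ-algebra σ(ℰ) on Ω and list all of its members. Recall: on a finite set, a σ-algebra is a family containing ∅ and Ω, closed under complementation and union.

Seed the family with ℰ together with ∅ and Ω: { {}, {δ}, {β, γ}, Ω }.
Pass 1: +3 →
  {α, δ}  = complement {β, γ}
  {α, β, γ}  = complement {δ}
  {β, γ, δ}  = {δ} ∪ {β, γ}
  (now 7)
Pass 2 adds 1:
  {α}  = complement {β, γ, δ}
  (now 8)
After Pass 3 the family is unchanged; done.

Therefore σ(ℰ) = { {}, {α}, {δ}, {α, δ}, {β, γ}, {α, β, γ}, {β, γ, δ}, Ω } (|σ(ℰ)| = 8).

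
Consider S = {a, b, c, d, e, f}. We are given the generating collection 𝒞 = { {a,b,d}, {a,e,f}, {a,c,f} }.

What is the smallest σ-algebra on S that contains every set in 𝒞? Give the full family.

σ(𝒞) (32 sets): { {}, {a}, {c}, {e}, {f}, {a,c}, {a,e}, {a,f}, {b,d}, {c,e}, {c,f}, {e,f}, {a,b,d}, {a,c,e}, {a,c,f}, {a,e,f}, {b,c,d}, {b,d,e}, {b,d,f}, {c,e,f}, {a,b,c,d}, {a,b,d,e}, {a,b,d,f}, {a,c,e,f}, {b,c,d,e}, {b,c,d,f}, {b,d,e,f}, {a,b,c,d,e}, {a,b,c,d,f}, {a,b,d,e,f}, {b,c,d,e,f}, S }

Trace:
Start: 𝒞 ∪ {∅, S} = { {}, {a,b,d}, {a,c,f}, {a,e,f}, S }.
Step 1: +6 →
  {b,c,d}  = ᶜ of {a,e,f}
  {b,d,e}  = ᶜ of {a,c,f}
  {c,e,f}  = ᶜ of {a,b,d}
  {a,c,e,f}  = {a,e,f} ∪ {a,c,f}
  {a,b,c,d,f}  = {a,c,f} ∪ {a,b,d}
  {a,b,d,e,f}  = {a,e,f} ∪ {a,b,d}
  (now 11)
Step 2 adds 7:
  {c}  = ᶜ of {a,b,d,e,f}
  {e}  = ᶜ of {a,b,c,d,f}
  {b,d}  = ᶜ of {a,c,e,f}
  {a,b,c,d}  = {b,c,d} ∪ {a,b,d}
  {a,b,d,e}  = {a,b,d} ∪ {b,d,e}
  {b,c,d,e}  = {b,c,d} ∪ {b,d,e}
  {b,c,d,e,f}  = {b,c,d} ∪ {c,e,f}
  (now 18)
Step 3. New:
  {a}  = ᶜ of {b,c,d,e,f}
  {a,f}  = ᶜ of {b,c,d,e}
  {c,e}  = {c} ∪ {e}
  {c,f}  = ᶜ of {a,b,d,e}
  {e,f}  = ᶜ of {a,b,c,d}
  {a,b,c,d,e}  = {c} ∪ {a,b,d,e}
  (now 24)
Step 4 adds 7:
  {f}  = ᶜ of {a,b,c,d,e}
  {a,c}  = {c} ∪ {a}
  {a,e}  = {e} ∪ {a}
  {a,c,e}  = {c,e} ∪ {a}
  {a,b,d,f}  = ᶜ of {c,e}
  {b,c,d,f}  = {b,c,d} ∪ {c,f}
  {b,d,e,f}  = {e,f} ∪ {b,d}
  (now 31)
Step 5. New:
  {b,d,f}  = ᶜ of {a,c,e}
  (now 32)
Step 6: no new sets; the family is a σ-algebra.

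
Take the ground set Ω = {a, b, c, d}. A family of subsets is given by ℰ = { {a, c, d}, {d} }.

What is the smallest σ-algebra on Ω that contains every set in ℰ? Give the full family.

Start: ℰ ∪ {∅, Ω} = { {}, {d}, {a, c, d}, Ω }.
Pass 1. New:
  {b}  = ᶜ of {a, c, d}
  {a, b, c}  = ᶜ of {d}
  — 6 sets.
Pass 2 (1 new):
  {b, d}  = {d} ∪ {b}
  — 7 sets.
Pass 3: +1 →
  {a, c}  = ᶜ of {b, d}
  — 8 sets.
Pass 4 adds nothing — fixpoint reached.

σ(ℰ) = { {}, {b}, {d}, {a, c}, {b, d}, {a, b, c}, {a, c, d}, Ω }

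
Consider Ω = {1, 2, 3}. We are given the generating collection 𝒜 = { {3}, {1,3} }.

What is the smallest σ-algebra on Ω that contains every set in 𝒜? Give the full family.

Answer: σ(𝒜) = { {}, {1}, {2}, {3}, {1,2}, {1,3}, {2,3}, Ω }

Trace:
Begin from { {}, {3}, {1,3}, Ω } (that is, 𝒜 plus ∅ and Ω).
Iteration 1. New:
  {2}  = ᶜ of {1,3}
  {1,2}  = ᶜ of {3}
Iteration 2: 1 new —
  {2,3}  = {3} ∪ {2}
Iteration 3. New:
  {1}  = ᶜ of {2,3}
Iteration 4: no new sets; the family is a σ-algebra.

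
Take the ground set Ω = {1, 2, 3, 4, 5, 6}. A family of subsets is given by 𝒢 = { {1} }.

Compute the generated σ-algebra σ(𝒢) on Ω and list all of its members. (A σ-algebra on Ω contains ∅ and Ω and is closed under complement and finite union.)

Answer: σ(𝒢) = { {}, {1}, {2,3,4,5,6}, Ω }

Check:
Begin from { {}, {1}, Ω } (that is, 𝒢 plus ∅ and Ω).
Iteration 1: +1 →
  {2,3,4,5,6}  = ᶜ of {1}
  |family| = 4
After Iteration 2 the family is unchanged; done.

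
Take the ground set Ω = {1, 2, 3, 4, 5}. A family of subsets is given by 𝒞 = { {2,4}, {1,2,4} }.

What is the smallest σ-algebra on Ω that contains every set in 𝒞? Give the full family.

|σ(𝒞)| = 8.  σ(𝒞) = { {}, {1}, {2,4}, {3,5}, {1,2,4}, {1,3,5}, {2,3,4,5}, Ω }

Derivation:
Take S₀ = 𝒞 ∪ {∅, Ω} = { {}, {2,4}, {1,2,4}, Ω }.
Iteration 1: 2 new —
  {3,5}  = {1,2,4}ᶜ
  {1,3,5}  = {2,4}ᶜ
Iteration 2: +1 →
  {2,3,4,5}  = {3,5} ∪ {2,4}
Iteration 3: 1 new —
  {1}  = {2,3,4,5}ᶜ
Iteration 4: already closed under ᶜ and ∪.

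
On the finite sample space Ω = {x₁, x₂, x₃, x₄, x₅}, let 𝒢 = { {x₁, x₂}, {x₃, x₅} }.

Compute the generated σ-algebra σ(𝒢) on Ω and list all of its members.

σ(𝒢) = { ∅, {x₄}, {x₁, x₂}, {x₃, x₅}, {x₁, x₂, x₄}, {x₃, x₄, x₅}, {x₁, x₂, x₃, x₅}, Ω }

Working:
Start: 𝒢 ∪ {∅, Ω} = { ∅, {x₁, x₂}, {x₃, x₅}, Ω }.
Pass 1: +3 →
  {x₁, x₂, x₄}  = ᶜ of {x₃, x₅}
  {x₃, x₄, x₅}  = ᶜ of {x₁, x₂}
  {x₁, x₂, x₃, x₅}  = {x₁, x₂} ∪ {x₃, x₅}
  — 7 sets.
Pass 2: +1 →
  {x₄}  = ᶜ of {x₁, x₂, x₃, x₅}
  — 8 sets.
Pass 3 adds nothing — fixpoint reached.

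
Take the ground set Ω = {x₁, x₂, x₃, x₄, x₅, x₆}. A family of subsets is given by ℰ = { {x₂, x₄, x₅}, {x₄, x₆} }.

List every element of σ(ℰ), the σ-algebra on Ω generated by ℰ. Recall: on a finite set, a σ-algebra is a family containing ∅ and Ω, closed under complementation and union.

Take S₀ = ℰ ∪ {∅, Ω} = { ∅, {x₄, x₆}, {x₂, x₄, x₅}, Ω }.
Iteration 1: 3 new —
  {x₁, x₃, x₆}  = Ω∖{x₂, x₄, x₅}
  {x₁, x₂, x₃, x₅}  = Ω∖{x₄, x₆}
  {x₂, x₄, x₅, x₆}  = {x₂, x₄, x₅} ∪ {x₄, x₆}
  (now 7)
Iteration 2 adds 4:
  {x₁, x₃}  = Ω∖{x₂, x₄, x₅, x₆}
  {x₁, x₃, x₄, x₆}  = {x₁, x₃, x₆} ∪ {x₄, x₆}
  {x₁, x₂, x₃, x₄, x₅}  = {x₁, x₂, x₃, x₅} ∪ {x₂, x₄, x₅}
  {x₁, x₂, x₃, x₅, x₆}  = {x₁, x₃, x₆} ∪ {x₁, x₂, x₃, x₅}
  (now 11)
Iteration 3: +3 →
  {x₄}  = Ω∖{x₁, x₂, x₃, x₅, x₆}
  {x₆}  = Ω∖{x₁, x₂, x₃, x₄, x₅}
  {x₂, x₅}  = Ω∖{x₁, x₃, x₄, x₆}
  (now 14)
Iteration 4: +2 →
  {x₁, x₃, x₄}  = {x₁, x₃} ∪ {x₄}
  {x₂, x₅, x₆}  = {x₂, x₅} ∪ {x₆}
  (now 16)
Iteration 5: no new sets; the family is a σ-algebra.

Therefore σ(ℰ) = { ∅, {x₄}, {x₆}, {x₁, x₃}, {x₂, x₅}, {x₄, x₆}, {x₁, x₃, x₄}, {x₁, x₃, x₆}, {x₂, x₄, x₅}, {x₂, x₅, x₆}, {x₁, x₂, x₃, x₅}, {x₁, x₃, x₄, x₆}, {x₂, x₄, x₅, x₆}, {x₁, x₂, x₃, x₄, x₅}, {x₁, x₂, x₃, x₅, x₆}, Ω } (|σ(ℰ)| = 16).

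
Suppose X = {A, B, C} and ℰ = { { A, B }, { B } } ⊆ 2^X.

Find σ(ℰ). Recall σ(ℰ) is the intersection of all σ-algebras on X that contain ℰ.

Take S₀ = ℰ ∪ {∅, X} = { {}, { B }, { A, B }, X }.
Pass 1. New:
  { C }  = complement { A, B }
  { A, C }  = complement { B }
  |family| = 6
Pass 2. New:
  { B, C }  = { C } ∪ { B }
  |family| = 7
Pass 3 adds 1:
  { A }  = complement { B, C }
  |family| = 8
Pass 4: stable.

|σ(ℰ)| = 8.  σ(ℰ) = { {}, { A }, { B }, { C }, { A, B }, { A, C }, { B, C }, X }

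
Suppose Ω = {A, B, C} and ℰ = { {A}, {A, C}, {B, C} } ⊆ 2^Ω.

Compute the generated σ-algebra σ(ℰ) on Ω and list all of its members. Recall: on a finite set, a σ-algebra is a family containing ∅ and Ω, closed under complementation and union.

σ(ℰ) (8 sets): { {}, {A}, {B}, {C}, {A, B}, {A, C}, {B, C}, Ω }

Derivation:
Start: ℰ ∪ {∅, Ω} = { {}, {A}, {A, C}, {B, C}, Ω }.
Iteration 1: +1 →
  {B}  = complement {A, C}
Iteration 2 (1 new):
  {A, B}  = {B} ∪ {A}
Iteration 3: +1 →
  {C}  = complement {A, B}
Iteration 4: closed — nothing new.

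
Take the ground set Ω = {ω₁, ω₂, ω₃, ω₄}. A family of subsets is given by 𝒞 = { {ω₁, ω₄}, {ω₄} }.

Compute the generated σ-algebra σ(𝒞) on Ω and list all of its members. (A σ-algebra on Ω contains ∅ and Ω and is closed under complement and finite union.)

Answer: σ(𝒞) = { ∅, {ω₁}, {ω₄}, {ω₁, ω₄}, {ω₂, ω₃}, {ω₁, ω₂, ω₃}, {ω₂, ω₃, ω₄}, Ω }

Trace:
Initial family (4 sets): { ∅, {ω₄}, {ω₁, ω₄}, Ω }.
Pass 1: +2 →
  {ω₂, ω₃}  = complement {ω₁, ω₄}
  {ω₁, ω₂, ω₃}  = complement {ω₄}
  |family| = 6
Pass 2. New:
  {ω₂, ω₃, ω₄}  = {ω₂, ω₃} ∪ {ω₄}
  |family| = 7
Pass 3: +1 →
  {ω₁}  = complement {ω₂, ω₃, ω₄}
  |family| = 8
Pass 4 adds nothing — fixpoint reached.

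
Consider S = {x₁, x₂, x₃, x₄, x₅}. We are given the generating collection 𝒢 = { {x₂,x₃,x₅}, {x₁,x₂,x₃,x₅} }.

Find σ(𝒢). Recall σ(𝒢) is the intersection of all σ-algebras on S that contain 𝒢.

Seed the family with 𝒢 together with ∅ and S: { {}, {x₂,x₃,x₅}, {x₁,x₂,x₃,x₅}, S }.
Step 1: 2 new —
  {x₄}  = ᶜ of {x₁,x₂,x₃,x₅}
  {x₁,x₄}  = ᶜ of {x₂,x₃,x₅}
  — 6 sets.
Step 2: +1 →
  {x₂,x₃,x₄,x₅}  = {x₂,x₃,x₅} ∪ {x₄}
  — 7 sets.
Step 3: +1 →
  {x₁}  = ᶜ of {x₂,x₃,x₄,x₅}
  — 8 sets.
Step 4: already closed under ᶜ and ∪.

|σ(𝒢)| = 8.  σ(𝒢) = { {}, {x₁}, {x₄}, {x₁,x₄}, {x₂,x₃,x₅}, {x₁,x₂,x₃,x₅}, {x₂,x₃,x₄,x₅}, S }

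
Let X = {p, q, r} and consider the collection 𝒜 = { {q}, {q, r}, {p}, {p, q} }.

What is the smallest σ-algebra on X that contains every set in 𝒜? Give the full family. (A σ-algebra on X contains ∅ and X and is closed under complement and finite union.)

σ(𝒜) = { {}, {p}, {q}, {r}, {p, q}, {p, r}, {q, r}, X }

Working:
Seed the family with 𝒜 together with ∅ and X: { {}, {p}, {q}, {p, q}, {q, r}, X }.
Round 1 adds 2:
  {r}  = complement {p, q}
  {p, r}  = complement {q}
  — 8 sets.
Round 2: closed — nothing new.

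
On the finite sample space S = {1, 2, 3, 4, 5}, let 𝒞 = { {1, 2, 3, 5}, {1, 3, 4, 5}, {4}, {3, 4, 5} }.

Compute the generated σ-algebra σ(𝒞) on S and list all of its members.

Start: 𝒞 ∪ {∅, S} = { {}, {4}, {3, 4, 5}, {1, 2, 3, 5}, {1, 3, 4, 5}, S }.
Pass 1: 2 new —
  {2}  = S∖{1, 3, 4, 5}
  {1, 2}  = S∖{3, 4, 5}
  |family| = 8
Pass 2 (3 new):
  {2, 4}  = {4} ∪ {2}
  {1, 2, 4}  = {4} ∪ {1, 2}
  {2, 3, 4, 5}  = {2} ∪ {3, 4, 5}
  |family| = 11
Pass 3 adds 3:
  {1}  = S∖{2, 3, 4, 5}
  {3, 5}  = S∖{1, 2, 4}
  {1, 3, 5}  = S∖{2, 4}
  |family| = 14
Pass 4 (2 new):
  {1, 4}  = {4} ∪ {1}
  {2, 3, 5}  = {3, 5} ∪ {2}
  |family| = 16
Pass 5: stable.

Therefore σ(𝒞) = { {}, {1}, {2}, {4}, {1, 2}, {1, 4}, {2, 4}, {3, 5}, {1, 2, 4}, {1, 3, 5}, {2, 3, 5}, {3, 4, 5}, {1, 2, 3, 5}, {1, 3, 4, 5}, {2, 3, 4, 5}, S } (|σ(𝒞)| = 16).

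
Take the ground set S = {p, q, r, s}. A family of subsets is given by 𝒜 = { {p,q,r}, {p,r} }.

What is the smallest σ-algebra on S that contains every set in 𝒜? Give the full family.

Answer: σ(𝒜) = { ∅, {q}, {s}, {p,r}, {q,s}, {p,q,r}, {p,r,s}, S }

Check:
Seed the family with 𝒜 together with ∅ and S: { ∅, {p,r}, {p,q,r}, S }.
Pass 1: +2 →
  {s}  = complement {p,q,r}
  {q,s}  = complement {p,r}
  [6 total]
Pass 2: +1 →
  {p,r,s}  = {p,r} ∪ {s}
  [7 total]
Pass 3 adds 1:
  {q}  = complement {p,r,s}
  [8 total]
Pass 4: closed — nothing new.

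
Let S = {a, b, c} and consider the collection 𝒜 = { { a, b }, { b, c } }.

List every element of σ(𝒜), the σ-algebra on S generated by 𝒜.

σ(𝒜) (8 sets): { {  }, { a }, { b }, { c }, { a, b }, { a, c }, { b, c }, S }

Check:
Initial family (4 sets): { {  }, { a, b }, { b, c }, S }.
Round 1. New:
  { a }  = complement { b, c }
  { c }  = complement { a, b }
Round 2: +1 →
  { a, c }  = { c } ∪ { a }
Round 3 adds 1:
  { b }  = complement { a, c }
After Round 4 the family is unchanged; done.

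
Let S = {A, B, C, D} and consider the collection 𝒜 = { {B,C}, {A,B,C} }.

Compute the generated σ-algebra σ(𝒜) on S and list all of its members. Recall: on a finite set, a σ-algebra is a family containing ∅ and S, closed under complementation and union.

Take S₀ = 𝒜 ∪ {∅, S} = { ∅, {B,C}, {A,B,C}, S }.
Pass 1: 2 new —
  {D}  = complement {A,B,C}
  {A,D}  = complement {B,C}
  [6 total]
Pass 2: +1 →
  {B,C,D}  = {B,C} ∪ {D}
  [7 total]
Pass 3: 1 new —
  {A}  = complement {B,C,D}
  [8 total]
After Pass 4 the family is unchanged; done.

Therefore σ(𝒜) = { ∅, {A}, {D}, {A,D}, {B,C}, {A,B,C}, {B,C,D}, S } (|σ(𝒜)| = 8).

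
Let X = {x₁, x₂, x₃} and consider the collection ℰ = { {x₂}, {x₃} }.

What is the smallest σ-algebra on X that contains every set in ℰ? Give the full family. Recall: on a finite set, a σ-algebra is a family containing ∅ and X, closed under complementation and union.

σ(ℰ) (8 sets): { {}, {x₁}, {x₂}, {x₃}, {x₁,x₂}, {x₁,x₃}, {x₂,x₃}, X }

Check:
Take S₀ = ℰ ∪ {∅, X} = { {}, {x₂}, {x₃}, X }.
Step 1. New:
  {x₁,x₂}  = complement {x₃}
  {x₁,x₃}  = complement {x₂}
  {x₂,x₃}  = {x₃} ∪ {x₂}
  [7 total]
Step 2: +1 →
  {x₁}  = complement {x₂,x₃}
  [8 total]
Step 3 adds nothing — fixpoint reached.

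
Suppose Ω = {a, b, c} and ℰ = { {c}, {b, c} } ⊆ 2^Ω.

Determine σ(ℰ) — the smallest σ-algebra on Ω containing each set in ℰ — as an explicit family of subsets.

Answer: σ(ℰ) = { {}, {a}, {b}, {c}, {a, b}, {a, c}, {b, c}, Ω }

Check:
Initial family (4 sets): { {}, {c}, {b, c}, Ω }.
Pass 1: 2 new —
  {a}  = {b, c}ᶜ
  {a, b}  = {c}ᶜ
  — 6 sets.
Pass 2 adds 1:
  {a, c}  = {c} ∪ {a}
  — 7 sets.
Pass 3: 1 new —
  {b}  = {a, c}ᶜ
  — 8 sets.
Pass 4: no new sets; the family is a σ-algebra.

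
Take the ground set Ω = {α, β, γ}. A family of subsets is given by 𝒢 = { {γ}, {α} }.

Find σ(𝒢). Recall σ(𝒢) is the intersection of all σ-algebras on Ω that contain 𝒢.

Start: 𝒢 ∪ {∅, Ω} = { {}, {α}, {γ}, Ω }.
Pass 1: 3 new —
  {α,β}  = ᶜ of {γ}
  {α,γ}  = {γ} ∪ {α}
  {β,γ}  = ᶜ of {α}
  — 7 sets.
Pass 2: 1 new —
  {β}  = ᶜ of {α,γ}
  — 8 sets.
Pass 3: already closed under ᶜ and ∪.

Hence σ(𝒢) has 8 members: { {}, {α}, {β}, {γ}, {α,β}, {α,γ}, {β,γ}, Ω }.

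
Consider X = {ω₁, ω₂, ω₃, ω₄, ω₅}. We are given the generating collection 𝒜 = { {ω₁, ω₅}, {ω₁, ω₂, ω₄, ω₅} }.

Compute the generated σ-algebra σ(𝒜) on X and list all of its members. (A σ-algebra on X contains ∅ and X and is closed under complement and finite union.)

σ(𝒜) (8 sets): { {}, {ω₃}, {ω₁, ω₅}, {ω₂, ω₄}, {ω₁, ω₃, ω₅}, {ω₂, ω₃, ω₄}, {ω₁, ω₂, ω₄, ω₅}, X }

Trace:
Initial family (4 sets): { {}, {ω₁, ω₅}, {ω₁, ω₂, ω₄, ω₅}, X }.
Iteration 1 (2 new):
  {ω₃}  = ᶜ of {ω₁, ω₂, ω₄, ω₅}
  {ω₂, ω₃, ω₄}  = ᶜ of {ω₁, ω₅}
  — 6 sets.
Iteration 2: +1 →
  {ω₁, ω₃, ω₅}  = {ω₃} ∪ {ω₁, ω₅}
  — 7 sets.
Iteration 3. New:
  {ω₂, ω₄}  = ᶜ of {ω₁, ω₃, ω₅}
  — 8 sets.
Iteration 4: closed — nothing new.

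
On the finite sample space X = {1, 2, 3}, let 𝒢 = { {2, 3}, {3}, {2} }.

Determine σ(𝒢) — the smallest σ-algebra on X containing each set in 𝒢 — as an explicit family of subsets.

Begin from { {}, {2}, {3}, {2, 3}, X } (that is, 𝒢 plus ∅ and X).
Step 1. New:
  {1}  = X∖{2, 3}
  {1, 2}  = X∖{3}
  {1, 3}  = X∖{2}
  (now 8)
Step 2: already closed under ᶜ and ∪.

|σ(𝒢)| = 8.  σ(𝒢) = { {}, {1}, {2}, {3}, {1, 2}, {1, 3}, {2, 3}, X }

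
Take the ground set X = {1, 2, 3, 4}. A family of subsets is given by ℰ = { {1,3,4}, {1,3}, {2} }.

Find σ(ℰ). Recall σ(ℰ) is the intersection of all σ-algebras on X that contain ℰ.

Initial family (5 sets): { {}, {2}, {1,3}, {1,3,4}, X }.
Pass 1 (2 new):
  {2,4}  = X∖{1,3}
  {1,2,3}  = {1,3} ∪ {2}
  [7 total]
Pass 2 (1 new):
  {4}  = X∖{1,2,3}
  [8 total]
After Pass 3 the family is unchanged; done.

σ(ℰ) = { {}, {2}, {4}, {1,3}, {2,4}, {1,2,3}, {1,3,4}, X }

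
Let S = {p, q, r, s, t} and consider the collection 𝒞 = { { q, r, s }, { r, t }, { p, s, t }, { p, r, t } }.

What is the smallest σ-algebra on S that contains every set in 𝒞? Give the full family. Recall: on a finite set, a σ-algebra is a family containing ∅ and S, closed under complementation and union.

σ(𝒞) = { {  }, { p }, { q }, { r }, { s }, { t }, { p, q }, { p, r }, { p, s }, { p, t }, { q, r }, { q, s }, { q, t }, { r, s }, { r, t }, { s, t }, { p, q, r }, { p, q, s }, { p, q, t }, { p, r, s }, { p, r, t }, { p, s, t }, { q, r, s }, { q, r, t }, { q, s, t }, { r, s, t }, { p, q, r, s }, { p, q, r, t }, { p, q, s, t }, { p, r, s, t }, { q, r, s, t }, S }

Working:
Initial family (6 sets): { {  }, { r, t }, { p, r, t }, { p, s, t }, { q, r, s }, S }.
Pass 1: +6 →
  { p, t }  = { q, r, s }ᶜ
  { q, r }  = { p, s, t }ᶜ
  { q, s }  = { p, r, t }ᶜ
  { p, q, s }  = { r, t }ᶜ
  { p, r, s, t }  = { p, s, t } ∪ { r, t }
  { q, r, s, t }  = { q, r, s } ∪ { r, t }
Pass 2 adds 6:
  { p }  = { q, r, s, t }ᶜ
  { q }  = { p, r, s, t }ᶜ
  { q, r, t }  = { q, r } ∪ { r, t }
  { p, q, r, s }  = { q, r, s } ∪ { p, q, s }
  { p, q, r, t }  = { p, r, t } ∪ { q, r }
  { p, q, s, t }  = { p, s, t } ∪ { p, q, s }
Pass 3 (7 new):
  { r }  = { p, q, s, t }ᶜ
  { s }  = { p, q, r, t }ᶜ
  { t }  = { p, q, r, s }ᶜ
  { p, q }  = { q } ∪ { p }
  { p, s }  = { q, r, t }ᶜ
  { p, q, r }  = { q, r } ∪ { p }
  { p, q, t }  = { p, t } ∪ { q }
Pass 4. New:
  { p, r }  = { r } ∪ { p }
  { q, t }  = { q } ∪ { t }
  { r, s }  = { p, q, t }ᶜ
  { s, t }  = { p, q, r }ᶜ
  { p, r, s }  = { r } ∪ { p, s }
  { q, s, t }  = { t } ∪ { q, s }
  { r, s, t }  = { p, q }ᶜ
Pass 5 adds nothing — fixpoint reached.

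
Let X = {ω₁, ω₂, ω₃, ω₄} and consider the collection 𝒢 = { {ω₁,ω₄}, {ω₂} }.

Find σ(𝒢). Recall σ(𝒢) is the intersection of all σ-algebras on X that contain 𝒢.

Seed the family with 𝒢 together with ∅ and X: { {}, {ω₂}, {ω₁,ω₄}, X }.
Round 1. New:
  {ω₂,ω₃}  = X∖{ω₁,ω₄}
  {ω₁,ω₂,ω₄}  = {ω₂} ∪ {ω₁,ω₄}
  {ω₁,ω₃,ω₄}  = X∖{ω₂}
  |family| = 7
Round 2 (1 new):
  {ω₃}  = X∖{ω₁,ω₂,ω₄}
  |family| = 8
Round 3: no new sets; the family is a σ-algebra.

|σ(𝒢)| = 8.  σ(𝒢) = { {}, {ω₂}, {ω₃}, {ω₁,ω₄}, {ω₂,ω₃}, {ω₁,ω₂,ω₄}, {ω₁,ω₃,ω₄}, X }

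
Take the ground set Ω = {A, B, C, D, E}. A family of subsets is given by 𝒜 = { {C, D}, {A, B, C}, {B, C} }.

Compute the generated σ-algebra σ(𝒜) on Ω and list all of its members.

Start: 𝒜 ∪ {∅, Ω} = { ∅, {B, C}, {C, D}, {A, B, C}, Ω }.
Pass 1: 5 new —
  {D, E}  = {A, B, C}ᶜ
  {A, B, E}  = {C, D}ᶜ
  {A, D, E}  = {B, C}ᶜ
  {B, C, D}  = {C, D} ∪ {B, C}
  {A, B, C, D}  = {C, D} ∪ {A, B, C}
  [10 total]
Pass 2: +7 →
  {E}  = {A, B, C, D}ᶜ
  {A, E}  = {B, C, D}ᶜ
  {C, D, E}  = {C, D} ∪ {D, E}
  {A, B, C, E}  = {A, B, C} ∪ {A, B, E}
  {A, B, D, E}  = {A, D, E} ∪ {A, B, E}
  {A, C, D, E}  = {A, D, E} ∪ {C, D}
  {B, C, D, E}  = {B, C, D} ∪ {D, E}
  [17 total]
Pass 3: 6 new —
  {A}  = {B, C, D, E}ᶜ
  {B}  = {A, C, D, E}ᶜ
  {C}  = {A, B, D, E}ᶜ
  {D}  = {A, B, C, E}ᶜ
  {A, B}  = {C, D, E}ᶜ
  {B, C, E}  = {B, C} ∪ {E}
  [23 total]
Pass 4: +9 →
  {A, C}  = {C} ∪ {A}
  {A, D}  = {B, C, E}ᶜ
  {B, D}  = {B} ∪ {D}
  {B, E}  = {B} ∪ {E}
  {C, E}  = {E} ∪ {C}
  {A, B, D}  = {A, B} ∪ {D}
  {A, C, D}  = {C, D} ∪ {A}
  {A, C, E}  = {C} ∪ {A, E}
  {B, D, E}  = {B} ∪ {D, E}
  [32 total]
Pass 5: already closed under ᶜ and ∪.

Hence σ(𝒜) has 32 members: { ∅, {A}, {B}, {C}, {D}, {E}, {A, B}, {A, C}, {A, D}, {A, E}, {B, C}, {B, D}, {B, E}, {C, D}, {C, E}, {D, E}, {A, B, C}, {A, B, D}, {A, B, E}, {A, C, D}, {A, C, E}, {A, D, E}, {B, C, D}, {B, C, E}, {B, D, E}, {C, D, E}, {A, B, C, D}, {A, B, C, E}, {A, B, D, E}, {A, C, D, E}, {B, C, D, E}, Ω }.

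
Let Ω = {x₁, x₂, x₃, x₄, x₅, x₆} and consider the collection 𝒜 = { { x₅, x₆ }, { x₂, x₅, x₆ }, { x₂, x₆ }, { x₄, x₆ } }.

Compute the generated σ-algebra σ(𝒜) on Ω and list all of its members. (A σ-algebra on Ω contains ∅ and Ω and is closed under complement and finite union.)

Take S₀ = 𝒜 ∪ {∅, Ω} = { {}, { x₂, x₆ }, { x₄, x₆ }, { x₅, x₆ }, { x₂, x₅, x₆ }, Ω }.
Iteration 1 (7 new):
  { x₁, x₃, x₄ }  = Ω∖{ x₂, x₅, x₆ }
  { x₂, x₄, x₆ }  = { x₂, x₆ } ∪ { x₄, x₆ }
  { x₄, x₅, x₆ }  = { x₅, x₆ } ∪ { x₄, x₆ }
  { x₁, x₂, x₃, x₄ }  = Ω∖{ x₅, x₆ }
  { x₁, x₂, x₃, x₅ }  = Ω∖{ x₄, x₆ }
  { x₁, x₃, x₄, x₅ }  = Ω∖{ x₂, x₆ }
  { x₂, x₄, x₅, x₆ }  = { x₂, x₅, x₆ } ∪ { x₄, x₆ }
  |family| = 13
Iteration 2: 8 new —
  { x₁, x₃ }  = Ω∖{ x₂, x₄, x₅, x₆ }
  { x₁, x₂, x₃ }  = Ω∖{ x₄, x₅, x₆ }
  { x₁, x₃, x₅ }  = Ω∖{ x₂, x₄, x₆ }
  { x₁, x₃, x₄, x₆ }  = { x₁, x₃, x₄ } ∪ { x₄, x₆ }
  { x₁, x₂, x₃, x₄, x₅ }  = { x₁, x₃, x₄ } ∪ { x₁, x₂, x₃, x₅ }
  { x₁, x₂, x₃, x₄, x₆ }  = { x₂, x₄, x₆ } ∪ { x₁, x₃, x₄ }
  { x₁, x₂, x₃, x₅, x₆ }  = { x₅, x₆ } ∪ { x₁, x₂, x₃, x₅ }
  { x₁, x₃, x₄, x₅, x₆ }  = { x₅, x₆ } ∪ { x₁, x₃, x₄ }
  |family| = 21
Iteration 3 (7 new):
  { x₂ }  = Ω∖{ x₁, x₃, x₄, x₅, x₆ }
  { x₄ }  = Ω∖{ x₁, x₂, x₃, x₅, x₆ }
  { x₅ }  = Ω∖{ x₁, x₂, x₃, x₄, x₆ }
  { x₆ }  = Ω∖{ x₁, x₂, x₃, x₄, x₅ }
  { x₂, x₅ }  = Ω∖{ x₁, x₃, x₄, x₆ }
  { x₁, x₂, x₃, x₆ }  = { x₁, x₃ } ∪ { x₂, x₆ }
  { x₁, x₃, x₅, x₆ }  = { x₅, x₆ } ∪ { x₁, x₃, x₅ }
  |family| = 28
Iteration 4 adds 4:
  { x₂, x₄ }  = Ω∖{ x₁, x₃, x₅, x₆ }
  { x₄, x₅ }  = Ω∖{ x₁, x₂, x₃, x₆ }
  { x₁, x₃, x₆ }  = { x₆ } ∪ { x₁, x₃ }
  { x₂, x₄, x₅ }  = { x₂, x₅ } ∪ { x₄ }
  |family| = 32
Iteration 5: closed — nothing new.

Hence σ(𝒜) has 32 members: { {}, { x₂ }, { x₄ }, { x₅ }, { x₆ }, { x₁, x₃ }, { x₂, x₄ }, { x₂, x₅ }, { x₂, x₆ }, { x₄, x₅ }, { x₄, x₆ }, { x₅, x₆ }, { x₁, x₂, x₃ }, { x₁, x₃, x₄ }, { x₁, x₃, x₅ }, { x₁, x₃, x₆ }, { x₂, x₄, x₅ }, { x₂, x₄, x₆ }, { x₂, x₅, x₆ }, { x₄, x₅, x₆ }, { x₁, x₂, x₃, x₄ }, { x₁, x₂, x₃, x₅ }, { x₁, x₂, x₃, x₆ }, { x₁, x₃, x₄, x₅ }, { x₁, x₃, x₄, x₆ }, { x₁, x₃, x₅, x₆ }, { x₂, x₄, x₅, x₆ }, { x₁, x₂, x₃, x₄, x₅ }, { x₁, x₂, x₃, x₄, x₆ }, { x₁, x₂, x₃, x₅, x₆ }, { x₁, x₃, x₄, x₅, x₆ }, Ω }.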